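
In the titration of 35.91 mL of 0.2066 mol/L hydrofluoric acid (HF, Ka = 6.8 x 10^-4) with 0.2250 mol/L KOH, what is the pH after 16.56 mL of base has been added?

3.17

Initial n(HF) = 0.2066 x 0.03591 = 0.007419 mol.
n(KOH) added = 0.2250 x 0.01656 = 0.003726 mol, converting that many moles of HF to F-.
Remaining n(HF) = 0.003693 mol; n(F-) = 0.003726 mol.
By Henderson-Hasselbalch, pH = pKa + log([A^-]/[HA]) = 3.17 + log(0.003726/0.003693) = 3.17 + (+0.00) = 3.17.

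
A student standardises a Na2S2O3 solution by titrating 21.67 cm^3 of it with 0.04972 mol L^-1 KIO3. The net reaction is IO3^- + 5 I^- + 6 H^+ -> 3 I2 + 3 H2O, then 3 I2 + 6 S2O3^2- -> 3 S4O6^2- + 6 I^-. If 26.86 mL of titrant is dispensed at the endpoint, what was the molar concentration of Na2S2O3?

0.370 M

n(KIO3) = 0.04972 x 0.02686 = 0.001335 mol.
From the balanced equation, 1 mol KIO3 reacts with 6 mol Na2S2O3, so n(Na2S2O3) = 0.001335 x 6/1 = 0.008013 mol.
[Na2S2O3] = 0.008013 / 0.02167 L = 0.370 M.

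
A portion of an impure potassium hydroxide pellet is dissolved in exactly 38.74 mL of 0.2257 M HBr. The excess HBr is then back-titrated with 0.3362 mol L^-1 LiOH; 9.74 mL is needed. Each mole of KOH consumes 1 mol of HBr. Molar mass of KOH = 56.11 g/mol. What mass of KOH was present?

Total n(HBr) added = 0.2257 x 0.03874 = 0.008744 mol.
n(LiOH) used = 0.3362 x 0.009740 = 0.003275 mol, which equals the excess n(HBr).
So n(HBr) consumed by the sample = 0.008744 - 0.003275 = 0.005469 mol.
n(KOH) = 0.005469 / 1 = 0.005469 mol.
mass = 0.005469 mol x 56.11 g/mol = 0.307 g.

0.307 g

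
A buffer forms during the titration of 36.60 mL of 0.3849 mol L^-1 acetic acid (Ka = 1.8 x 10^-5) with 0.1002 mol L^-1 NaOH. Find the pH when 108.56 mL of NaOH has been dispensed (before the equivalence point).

Initial n(CH3COOH) = 0.3849 x 0.03660 = 0.01409 mol.
n(NaOH) added = 0.1002 x 0.1086 = 0.01088 mol, converting that many moles of CH3COOH to CH3COO-.
Remaining n(CH3COOH) = 0.003210 mol; n(CH3COO-) = 0.01088 mol.
By Henderson-Hasselbalch, pH = pKa + log([A^-]/[HA]) = 4.74 + log(0.01088/0.003210) = 4.74 + (+0.53) = 5.27.

5.27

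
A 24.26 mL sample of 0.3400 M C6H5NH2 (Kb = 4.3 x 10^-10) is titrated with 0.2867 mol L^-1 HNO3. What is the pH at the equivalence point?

n(C6H5NH2) = 0.3400 x 0.02426 = 0.008248 mol; V(HNO3) at equivalence = 0.008248/0.2867 = 0.02877 L.
At equivalence the base is fully converted to C6H5NH3+; total volume = 0.05303 L, so [C6H5NH3+] = 0.008248/0.05303 = 0.1555 M.
Ka(C6H5NH3+) = Kw/Kb = 1.0e-14 / 4.3 x 10^-10 = 2.33e-5.
[H^+] = sqrt(Ka x [C6H5NH3+]) = sqrt(2.33e-5 x 0.1555) = 0.00190 M.
pH = -log(0.00190) = 2.72.

2.72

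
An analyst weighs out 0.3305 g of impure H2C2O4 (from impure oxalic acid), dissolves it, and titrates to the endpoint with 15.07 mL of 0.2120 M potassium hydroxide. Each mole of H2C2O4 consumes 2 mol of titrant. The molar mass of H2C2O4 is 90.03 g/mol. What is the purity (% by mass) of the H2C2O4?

n(KOH) = 0.2120 x 0.01507 = 0.003195 mol.
n(H2C2O4) = 0.003195 / 2 = 0.001597 mol.
mass of H2C2O4 = 0.001597 x 90.03 = 0.1438 g.
% purity = 0.1438 / 0.3305 x 100 = 43.5%.

43.5%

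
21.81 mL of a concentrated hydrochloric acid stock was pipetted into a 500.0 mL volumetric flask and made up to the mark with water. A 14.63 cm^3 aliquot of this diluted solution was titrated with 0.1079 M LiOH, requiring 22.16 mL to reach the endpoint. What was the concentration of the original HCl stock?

n(LiOH) = 0.1079 x 0.02216 = 0.002391 mol.
n(HCl) in the aliquot = 0.002391 mol.
[diluted HCl] = 0.002391 / 0.01463 = 0.1634 M.
Dilution factor = 500.0/21.81 = 22.93, so [stock] = 0.1634 x 22.93 = 3.75 M.

3.75 M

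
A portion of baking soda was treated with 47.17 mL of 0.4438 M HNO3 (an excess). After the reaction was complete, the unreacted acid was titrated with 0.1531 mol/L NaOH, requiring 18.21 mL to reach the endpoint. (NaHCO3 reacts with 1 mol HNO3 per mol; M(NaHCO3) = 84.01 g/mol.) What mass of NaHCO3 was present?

1.52 g

Total n(HNO3) added = 0.4438 x 0.04717 = 0.02093 mol.
n(NaOH) used = 0.1531 x 0.01821 = 0.002788 mol, which equals the excess n(HNO3).
So n(HNO3) consumed by the sample = 0.02093 - 0.002788 = 0.01815 mol.
n(NaHCO3) = 0.01815 / 1 = 0.01815 mol.
mass = 0.01815 mol x 84.01 g/mol = 1.52 g.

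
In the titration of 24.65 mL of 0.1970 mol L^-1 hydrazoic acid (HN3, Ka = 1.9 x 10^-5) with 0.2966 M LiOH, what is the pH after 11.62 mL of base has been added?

5.11

Initial n(HN3) = 0.1970 x 0.02465 = 0.004856 mol.
n(LiOH) added = 0.2966 x 0.01162 = 0.003446 mol, converting that many moles of HN3 to N3-.
Remaining n(HN3) = 0.001410 mol; n(N3-) = 0.003446 mol.
By Henderson-Hasselbalch, pH = pKa + log([A^-]/[HA]) = 4.72 + log(0.003446/0.001410) = 4.72 + (+0.39) = 5.11.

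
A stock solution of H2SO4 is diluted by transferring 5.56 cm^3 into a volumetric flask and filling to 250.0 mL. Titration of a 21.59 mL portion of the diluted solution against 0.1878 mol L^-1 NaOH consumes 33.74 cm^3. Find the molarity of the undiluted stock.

n(NaOH) = 0.1878 x 0.03374 = 0.006336 mol.
n(H2SO4) in the aliquot = 0.006336 x 1/2 = 0.003168 mol.
[diluted H2SO4] = 0.003168 / 0.02159 = 0.1467 M.
Dilution factor = 250.0/5.560 = 44.96, so [stock] = 0.1467 x 44.96 = 6.60 M.

6.60 M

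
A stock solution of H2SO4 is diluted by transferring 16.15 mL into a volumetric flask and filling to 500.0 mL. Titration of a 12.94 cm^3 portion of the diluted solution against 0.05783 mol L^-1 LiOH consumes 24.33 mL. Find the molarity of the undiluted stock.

n(LiOH) = 0.05783 x 0.02433 = 0.001407 mol.
n(H2SO4) in the aliquot = 0.001407 x 1/2 = 0.0007035 mol.
[diluted H2SO4] = 0.0007035 / 0.01294 = 0.05437 M.
Dilution factor = 500.0/16.15 = 30.96, so [stock] = 0.05437 x 30.96 = 1.68 M.

1.68 M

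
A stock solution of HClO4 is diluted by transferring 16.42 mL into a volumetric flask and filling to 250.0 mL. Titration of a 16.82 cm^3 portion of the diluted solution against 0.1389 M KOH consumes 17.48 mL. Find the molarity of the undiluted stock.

n(KOH) = 0.1389 x 0.01748 = 0.002428 mol.
n(HClO4) in the aliquot = 0.002428 mol.
[diluted HClO4] = 0.002428 / 0.01682 = 0.1444 M.
Dilution factor = 250.0/16.42 = 15.23, so [stock] = 0.1444 x 15.23 = 2.20 M.

2.20 M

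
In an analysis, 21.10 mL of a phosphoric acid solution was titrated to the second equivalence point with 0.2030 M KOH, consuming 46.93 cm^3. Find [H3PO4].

n(KOH) = 0.2030 x 0.04693 = 0.009527 mol.
At the second equivalence point, 2 mol OH^- react per mol H3PO4, so n(H3PO4) = 0.009527 / 2 = 0.004763 mol.
[H3PO4] = 0.004763 / 0.02110 L = 0.226 M.

0.226 M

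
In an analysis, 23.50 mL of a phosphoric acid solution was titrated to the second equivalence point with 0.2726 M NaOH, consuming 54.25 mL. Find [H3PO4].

0.315 M

n(NaOH) = 0.2726 x 0.05425 = 0.01479 mol.
At the second equivalence point, 2 mol OH^- react per mol H3PO4, so n(H3PO4) = 0.01479 / 2 = 0.007394 mol.
[H3PO4] = 0.007394 / 0.02350 L = 0.315 M.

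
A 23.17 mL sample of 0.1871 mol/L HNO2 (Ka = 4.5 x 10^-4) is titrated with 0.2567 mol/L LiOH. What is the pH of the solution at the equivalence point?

8.19

n(HNO2) = 0.1871 x 0.02317 = 0.004335 mol; V(LiOH) at equivalence = 0.004335/0.2567 = 0.01689 L.
At equivalence all the acid is converted to NO2-; total volume = 0.02317 + 0.01689 = 0.04006 L, so [NO2-] = 0.004335/0.04006 = 0.1082 M.
Kb = Kw/Ka = 1.0e-14 / 4.5 x 10^-4 = 2.22e-11.
[OH^-] = sqrt(Kb x [NO2-]) = sqrt(2.22e-11 x 0.1082) = 1.55e-6 M.
pOH = 5.81, so pH = 14.00 - 5.81 = 8.19.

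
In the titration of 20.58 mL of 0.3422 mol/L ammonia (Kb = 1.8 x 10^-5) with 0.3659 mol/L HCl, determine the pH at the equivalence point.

n(NH3) = 0.3422 x 0.02058 = 0.007042 mol; V(HCl) at equivalence = 0.007042/0.3659 = 0.01925 L.
At equivalence the base is fully converted to NH4+; total volume = 0.03983 L, so [NH4+] = 0.007042/0.03983 = 0.1768 M.
Ka(NH4+) = Kw/Kb = 1.0e-14 / 1.8 x 10^-5 = 5.56e-10.
[H^+] = sqrt(Ka x [NH4+]) = sqrt(5.56e-10 x 0.1768) = 9.91e-6 M.
pH = -log(9.91e-6) = 5.00.

5.00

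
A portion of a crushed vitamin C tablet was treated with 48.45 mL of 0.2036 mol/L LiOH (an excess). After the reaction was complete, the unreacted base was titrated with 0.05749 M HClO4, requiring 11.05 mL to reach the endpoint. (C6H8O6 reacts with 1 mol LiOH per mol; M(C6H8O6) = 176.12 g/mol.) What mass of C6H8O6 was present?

Total n(LiOH) added = 0.2036 x 0.04845 = 0.009864 mol.
n(HClO4) used = 0.05749 x 0.01105 = 0.0006353 mol, which equals the excess n(LiOH).
So n(LiOH) consumed by the sample = 0.009864 - 0.0006353 = 0.009229 mol.
n(C6H8O6) = 0.009229 / 1 = 0.009229 mol.
mass = 0.009229 mol x 176.12 g/mol = 1.63 g.

1.63 g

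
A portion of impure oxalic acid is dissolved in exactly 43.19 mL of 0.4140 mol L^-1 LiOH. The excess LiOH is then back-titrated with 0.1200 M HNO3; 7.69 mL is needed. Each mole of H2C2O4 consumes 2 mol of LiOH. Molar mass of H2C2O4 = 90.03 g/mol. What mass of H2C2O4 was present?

0.763 g

Total n(LiOH) added = 0.4140 x 0.04319 = 0.01788 mol.
n(HNO3) used = 0.1200 x 0.007690 = 0.0009228 mol, which equals the excess n(LiOH).
So n(LiOH) consumed by the sample = 0.01788 - 0.0009228 = 0.01696 mol.
n(H2C2O4) = 0.01696 / 2 = 0.008479 mol.
mass = 0.008479 mol x 90.03 g/mol = 0.763 g.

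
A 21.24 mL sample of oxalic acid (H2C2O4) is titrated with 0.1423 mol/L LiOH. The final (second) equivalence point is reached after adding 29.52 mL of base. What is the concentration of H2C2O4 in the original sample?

0.0989 M

n(LiOH) = 0.1423 x 0.02952 = 0.004201 mol.
At the final (second) equivalence point, 2 mol OH^- react per mol H2C2O4, so n(H2C2O4) = 0.004201 / 2 = 0.002100 mol.
[H2C2O4] = 0.002100 / 0.02124 L = 0.0989 M.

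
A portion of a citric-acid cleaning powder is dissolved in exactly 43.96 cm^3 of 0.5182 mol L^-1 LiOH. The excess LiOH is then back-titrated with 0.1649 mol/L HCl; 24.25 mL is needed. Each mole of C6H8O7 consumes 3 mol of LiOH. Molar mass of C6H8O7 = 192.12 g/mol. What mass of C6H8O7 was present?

Total n(LiOH) added = 0.5182 x 0.04396 = 0.02278 mol.
n(HCl) used = 0.1649 x 0.02425 = 0.003999 mol, which equals the excess n(LiOH).
So n(LiOH) consumed by the sample = 0.02278 - 0.003999 = 0.01878 mol.
n(C6H8O7) = 0.01878 / 3 = 0.006260 mol.
mass = 0.006260 mol x 192.12 g/mol = 1.20 g.

1.20 g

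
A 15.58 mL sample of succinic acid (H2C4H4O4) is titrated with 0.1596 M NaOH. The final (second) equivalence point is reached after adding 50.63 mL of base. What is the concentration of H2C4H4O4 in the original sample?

n(NaOH) = 0.1596 x 0.05063 = 0.008081 mol.
At the final (second) equivalence point, 2 mol OH^- react per mol H2C4H4O4, so n(H2C4H4O4) = 0.008081 / 2 = 0.004040 mol.
[H2C4H4O4] = 0.004040 / 0.01558 L = 0.259 M.

0.259 M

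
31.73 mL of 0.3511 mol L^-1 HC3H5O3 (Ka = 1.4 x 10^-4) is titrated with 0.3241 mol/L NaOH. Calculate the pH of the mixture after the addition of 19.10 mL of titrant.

Initial n(HC3H5O3) = 0.3511 x 0.03173 = 0.01114 mol.
n(NaOH) added = 0.3241 x 0.01910 = 0.006190 mol, converting that many moles of HC3H5O3 to C3H5O3-.
Remaining n(HC3H5O3) = 0.004950 mol; n(C3H5O3-) = 0.006190 mol.
By Henderson-Hasselbalch, pH = pKa + log([A^-]/[HA]) = 3.85 + log(0.006190/0.004950) = 3.85 + (+0.10) = 3.95.

3.95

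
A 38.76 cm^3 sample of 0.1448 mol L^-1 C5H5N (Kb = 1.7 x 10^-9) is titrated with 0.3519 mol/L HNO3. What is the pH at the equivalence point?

3.11

n(C5H5N) = 0.1448 x 0.03876 = 0.005612 mol; V(HNO3) at equivalence = 0.005612/0.3519 = 0.01595 L.
At equivalence the base is fully converted to C5H5NH+; total volume = 0.05471 L, so [C5H5NH+] = 0.005612/0.05471 = 0.1026 M.
Ka(C5H5NH+) = Kw/Kb = 1.0e-14 / 1.7 x 10^-9 = 5.88e-6.
[H^+] = sqrt(Ka x [C5H5NH+]) = sqrt(5.88e-6 x 0.1026) = 0.000777 M.
pH = -log(0.000777) = 3.11.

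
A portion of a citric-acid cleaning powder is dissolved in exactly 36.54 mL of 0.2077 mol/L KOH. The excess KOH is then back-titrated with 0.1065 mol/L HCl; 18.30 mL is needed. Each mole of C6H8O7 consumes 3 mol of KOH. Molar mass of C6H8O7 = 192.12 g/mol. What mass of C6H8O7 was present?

0.361 g

Total n(KOH) added = 0.2077 x 0.03654 = 0.007589 mol.
n(HCl) used = 0.1065 x 0.01830 = 0.001949 mol, which equals the excess n(KOH).
So n(KOH) consumed by the sample = 0.007589 - 0.001949 = 0.005640 mol.
n(C6H8O7) = 0.005640 / 3 = 0.001880 mol.
mass = 0.001880 mol x 192.12 g/mol = 0.361 g.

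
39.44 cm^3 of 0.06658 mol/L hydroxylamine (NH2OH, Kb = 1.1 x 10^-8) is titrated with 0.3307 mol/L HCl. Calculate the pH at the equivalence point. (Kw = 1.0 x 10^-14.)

3.65

n(NH2OH) = 0.06658 x 0.03944 = 0.002626 mol; V(HCl) at equivalence = 0.002626/0.3307 = 0.007940 L.
At equivalence the base is fully converted to NH3OH+; total volume = 0.04738 L, so [NH3OH+] = 0.002626/0.04738 = 0.05542 M.
Ka(NH3OH+) = Kw/Kb = 1.0e-14 / 1.1 x 10^-8 = 9.09e-7.
[H^+] = sqrt(Ka x [NH3OH+]) = sqrt(9.09e-7 x 0.05542) = 0.000224 M.
pH = -log(0.000224) = 3.65.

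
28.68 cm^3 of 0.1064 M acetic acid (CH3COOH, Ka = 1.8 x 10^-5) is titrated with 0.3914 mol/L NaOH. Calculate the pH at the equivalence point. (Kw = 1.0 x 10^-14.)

n(CH3COOH) = 0.1064 x 0.02868 = 0.003052 mol; V(NaOH) at equivalence = 0.003052/0.3914 = 0.007797 L.
At equivalence all the acid is converted to CH3COO-; total volume = 0.02868 + 0.007797 = 0.03648 L, so [CH3COO-] = 0.003052/0.03648 = 0.08366 M.
Kb = Kw/Ka = 1.0e-14 / 1.8 x 10^-5 = 5.56e-10.
[OH^-] = sqrt(Kb x [CH3COO-]) = sqrt(5.56e-10 x 0.08366) = 6.82e-6 M.
pOH = 5.17, so pH = 14.00 - 5.17 = 8.83.

8.83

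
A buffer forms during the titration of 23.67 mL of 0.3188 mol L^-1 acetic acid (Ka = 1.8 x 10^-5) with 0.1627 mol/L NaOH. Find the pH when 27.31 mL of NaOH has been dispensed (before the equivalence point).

Initial n(CH3COOH) = 0.3188 x 0.02367 = 0.007546 mol.
n(NaOH) added = 0.1627 x 0.02731 = 0.004443 mol, converting that many moles of CH3COOH to CH3COO-.
Remaining n(CH3COOH) = 0.003103 mol; n(CH3COO-) = 0.004443 mol.
By Henderson-Hasselbalch, pH = pKa + log([A^-]/[HA]) = 4.74 + log(0.004443/0.003103) = 4.74 + (+0.16) = 4.90.

4.90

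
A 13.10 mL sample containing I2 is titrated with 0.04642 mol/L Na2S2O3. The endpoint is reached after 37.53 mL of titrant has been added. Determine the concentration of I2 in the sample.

n(Na2S2O3) = 0.04642 x 0.03753 = 0.001742 mol.
From the balanced equation, 2 mol Na2S2O3 reacts with 1 mol I2, so n(I2) = 0.001742 x 1/2 = 0.0008711 mol.
[I2] = 0.0008711 / 0.01310 L = 0.0665 M.

0.0665 M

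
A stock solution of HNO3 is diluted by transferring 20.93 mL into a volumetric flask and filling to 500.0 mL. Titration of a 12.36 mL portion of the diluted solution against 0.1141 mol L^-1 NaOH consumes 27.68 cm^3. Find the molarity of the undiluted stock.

n(NaOH) = 0.1141 x 0.02768 = 0.003158 mol.
n(HNO3) in the aliquot = 0.003158 mol.
[diluted HNO3] = 0.003158 / 0.01236 = 0.2555 M.
Dilution factor = 500.0/20.93 = 23.89, so [stock] = 0.2555 x 23.89 = 6.10 M.

6.10 M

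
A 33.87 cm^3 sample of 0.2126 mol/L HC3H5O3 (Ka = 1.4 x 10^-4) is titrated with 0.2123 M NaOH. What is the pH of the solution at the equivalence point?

n(HC3H5O3) = 0.2126 x 0.03387 = 0.007201 mol; V(NaOH) at equivalence = 0.007201/0.2123 = 0.03392 L.
At equivalence all the acid is converted to C3H5O3-; total volume = 0.03387 + 0.03392 = 0.06779 L, so [C3H5O3-] = 0.007201/0.06779 = 0.1062 M.
Kb = Kw/Ka = 1.0e-14 / 1.4 x 10^-4 = 7.14e-11.
[OH^-] = sqrt(Kb x [C3H5O3-]) = sqrt(7.14e-11 x 0.1062) = 2.75e-6 M.
pOH = 5.56, so pH = 14.00 - 5.56 = 8.44.

8.44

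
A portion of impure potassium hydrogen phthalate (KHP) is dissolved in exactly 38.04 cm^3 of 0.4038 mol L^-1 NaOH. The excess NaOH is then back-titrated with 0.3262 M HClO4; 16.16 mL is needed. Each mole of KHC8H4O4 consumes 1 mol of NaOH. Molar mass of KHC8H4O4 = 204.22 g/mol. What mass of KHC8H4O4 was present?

Total n(NaOH) added = 0.4038 x 0.03804 = 0.01536 mol.
n(HClO4) used = 0.3262 x 0.01616 = 0.005271 mol, which equals the excess n(NaOH).
So n(NaOH) consumed by the sample = 0.01536 - 0.005271 = 0.01009 mol.
n(KHC8H4O4) = 0.01009 / 1 = 0.01009 mol.
mass = 0.01009 mol x 204.22 g/mol = 2.06 g.

2.06 g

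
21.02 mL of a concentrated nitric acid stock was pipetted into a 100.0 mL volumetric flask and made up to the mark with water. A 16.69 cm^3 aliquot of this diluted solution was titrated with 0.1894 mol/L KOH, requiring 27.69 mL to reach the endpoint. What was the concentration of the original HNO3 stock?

n(KOH) = 0.1894 x 0.02769 = 0.005244 mol.
n(HNO3) in the aliquot = 0.005244 mol.
[diluted HNO3] = 0.005244 / 0.01669 = 0.3142 M.
Dilution factor = 100.0/21.02 = 4.757, so [stock] = 0.3142 x 4.757 = 1.49 M.

1.49 M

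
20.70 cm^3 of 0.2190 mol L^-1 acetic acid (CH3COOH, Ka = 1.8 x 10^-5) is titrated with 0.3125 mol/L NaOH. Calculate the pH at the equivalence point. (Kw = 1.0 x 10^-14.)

n(CH3COOH) = 0.2190 x 0.02070 = 0.004533 mol; V(NaOH) at equivalence = 0.004533/0.3125 = 0.01451 L.
At equivalence all the acid is converted to CH3COO-; total volume = 0.02070 + 0.01451 = 0.03521 L, so [CH3COO-] = 0.004533/0.03521 = 0.1288 M.
Kb = Kw/Ka = 1.0e-14 / 1.8 x 10^-5 = 5.56e-10.
[OH^-] = sqrt(Kb x [CH3COO-]) = sqrt(5.56e-10 x 0.1288) = 8.46e-6 M.
pOH = 5.07, so pH = 14.00 - 5.07 = 8.93.

8.93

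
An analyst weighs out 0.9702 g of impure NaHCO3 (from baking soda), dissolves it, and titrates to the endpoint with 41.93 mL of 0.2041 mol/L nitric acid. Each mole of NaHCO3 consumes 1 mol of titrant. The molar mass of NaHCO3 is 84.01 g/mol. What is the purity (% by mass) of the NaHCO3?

74.1%

n(HNO3) = 0.2041 x 0.04193 = 0.008558 mol.
n(NaHCO3) = 0.008558 / 1 = 0.008558 mol.
mass of NaHCO3 = 0.008558 x 84.01 = 0.7190 g.
% purity = 0.7190 / 0.9702 x 100 = 74.1%.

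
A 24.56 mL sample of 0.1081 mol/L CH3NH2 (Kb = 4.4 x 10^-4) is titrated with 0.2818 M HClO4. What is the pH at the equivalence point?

5.88

n(CH3NH2) = 0.1081 x 0.02456 = 0.002655 mol; V(HClO4) at equivalence = 0.002655/0.2818 = 0.009421 L.
At equivalence the base is fully converted to CH3NH3+; total volume = 0.03398 L, so [CH3NH3+] = 0.002655/0.03398 = 0.07813 M.
Ka(CH3NH3+) = Kw/Kb = 1.0e-14 / 4.4 x 10^-4 = 2.27e-11.
[H^+] = sqrt(Ka x [CH3NH3+]) = sqrt(2.27e-11 x 0.07813) = 1.33e-6 M.
pH = -log(1.33e-6) = 5.88.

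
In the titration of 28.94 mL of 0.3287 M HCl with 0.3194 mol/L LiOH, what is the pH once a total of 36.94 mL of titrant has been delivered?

12.54

n(acid) = 0.3287 x 0.02894 = 0.009513 mol; n(LiOH) added = 0.3194 x 0.03694 = 0.01180 mol.
Base is in excess by 0.01180 - 0.009513 = 0.002286 mol in a total volume of 0.06588 L.
[OH^-] = 0.002286/0.06588 = 0.03470 M, so pOH = 1.46 and pH = 14.00 - 1.46 = 12.54.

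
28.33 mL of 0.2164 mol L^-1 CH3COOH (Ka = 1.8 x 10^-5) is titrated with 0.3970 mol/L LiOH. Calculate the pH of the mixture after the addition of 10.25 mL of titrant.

Initial n(CH3COOH) = 0.2164 x 0.02833 = 0.006131 mol.
n(LiOH) added = 0.3970 x 0.01025 = 0.004069 mol, converting that many moles of CH3COOH to CH3COO-.
Remaining n(CH3COOH) = 0.002061 mol; n(CH3COO-) = 0.004069 mol.
By Henderson-Hasselbalch, pH = pKa + log([A^-]/[HA]) = 4.74 + log(0.004069/0.002061) = 4.74 + (+0.30) = 5.04.

5.04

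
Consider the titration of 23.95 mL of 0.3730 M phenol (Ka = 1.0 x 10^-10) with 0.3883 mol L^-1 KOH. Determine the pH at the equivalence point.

n(C6H5OH) = 0.3730 x 0.02395 = 0.008933 mol; V(KOH) at equivalence = 0.008933/0.3883 = 0.02301 L.
At equivalence all the acid is converted to C6H5O-; total volume = 0.02395 + 0.02301 = 0.04696 L, so [C6H5O-] = 0.008933/0.04696 = 0.1902 M.
Kb = Kw/Ka = 1.0e-14 / 1.0 x 10^-10 = 0.000100.
[OH^-] = sqrt(Kb x [C6H5O-]) = sqrt(0.000100 x 0.1902) = 0.00436 M.
pOH = 2.36, so pH = 14.00 - 2.36 = 11.64.

11.64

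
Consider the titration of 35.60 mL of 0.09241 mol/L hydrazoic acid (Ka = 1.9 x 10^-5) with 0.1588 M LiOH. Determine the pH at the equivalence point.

8.74

n(HN3) = 0.09241 x 0.03560 = 0.003290 mol; V(LiOH) at equivalence = 0.003290/0.1588 = 0.02072 L.
At equivalence all the acid is converted to N3-; total volume = 0.03560 + 0.02072 = 0.05632 L, so [N3-] = 0.003290/0.05632 = 0.05842 M.
Kb = Kw/Ka = 1.0e-14 / 1.9 x 10^-5 = 5.26e-10.
[OH^-] = sqrt(Kb x [N3-]) = sqrt(5.26e-10 x 0.05842) = 5.54e-6 M.
pOH = 5.26, so pH = 14.00 - 5.26 = 8.74.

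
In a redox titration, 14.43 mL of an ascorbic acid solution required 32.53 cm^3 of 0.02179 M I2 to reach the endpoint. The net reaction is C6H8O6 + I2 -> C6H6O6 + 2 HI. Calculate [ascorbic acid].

n(I2) = 0.02179 x 0.03253 = 0.0007088 mol.
From the balanced equation, 1 mol I2 reacts with 1 mol ascorbic acid, so n(ascorbic acid) = 0.0007088 x 1/1 = 0.0007088 mol.
[ascorbic acid] = 0.0007088 / 0.01443 L = 0.0491 M.

0.0491 M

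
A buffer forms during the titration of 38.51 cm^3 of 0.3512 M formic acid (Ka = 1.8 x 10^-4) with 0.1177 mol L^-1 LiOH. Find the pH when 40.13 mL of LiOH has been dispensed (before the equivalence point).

3.47

Initial n(HCOOH) = 0.3512 x 0.03851 = 0.01352 mol.
n(LiOH) added = 0.1177 x 0.04013 = 0.004723 mol, converting that many moles of HCOOH to HCOO-.
Remaining n(HCOOH) = 0.008801 mol; n(HCOO-) = 0.004723 mol.
By Henderson-Hasselbalch, pH = pKa + log([A^-]/[HA]) = 3.74 + log(0.004723/0.008801) = 3.74 + (-0.27) = 3.47.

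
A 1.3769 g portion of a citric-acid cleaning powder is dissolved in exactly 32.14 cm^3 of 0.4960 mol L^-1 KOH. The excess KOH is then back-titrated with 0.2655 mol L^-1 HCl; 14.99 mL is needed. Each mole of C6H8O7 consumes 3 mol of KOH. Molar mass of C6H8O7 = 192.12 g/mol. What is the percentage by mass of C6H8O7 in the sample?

Total n(KOH) added = 0.4960 x 0.03214 = 0.01594 mol.
n(HCl) used = 0.2655 x 0.01499 = 0.003980 mol, which equals the excess n(KOH).
So n(KOH) consumed by the sample = 0.01594 - 0.003980 = 0.01196 mol.
n(C6H8O7) = 0.01196 / 3 = 0.003987 mol.
mass C6H8O7 = 0.003987 x 192.12 = 0.7660 g, so %C6H8O7 = 0.7660/1.3769 x 100 = 55.6%.

55.6%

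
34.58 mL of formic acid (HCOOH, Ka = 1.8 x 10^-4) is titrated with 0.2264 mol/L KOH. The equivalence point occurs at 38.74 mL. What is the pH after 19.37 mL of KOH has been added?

3.74

19.37 mL is exactly half the equivalence volume (38.74/2), i.e. the half-equivalence point.
There, n(HA) = n(A^-), so pH = pKa = -log(1.8 x 10^-4) = 3.74.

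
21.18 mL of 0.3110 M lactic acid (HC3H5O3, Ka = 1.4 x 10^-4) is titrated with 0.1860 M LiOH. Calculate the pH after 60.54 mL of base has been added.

12.76

n(acid) = 0.3110 x 0.02118 = 0.006587 mol; n(LiOH) added = 0.1860 x 0.06054 = 0.01126 mol.
Base is in excess by 0.01126 - 0.006587 = 0.004673 mol in a total volume of 0.08172 L.
[OH^-] = 0.004673/0.08172 = 0.05719 M, so pOH = 1.24 and pH = 14.00 - 1.24 = 12.76.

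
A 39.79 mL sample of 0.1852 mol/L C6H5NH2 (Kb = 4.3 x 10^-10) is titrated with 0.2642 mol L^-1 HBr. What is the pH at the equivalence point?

2.80

n(C6H5NH2) = 0.1852 x 0.03979 = 0.007369 mol; V(HBr) at equivalence = 0.007369/0.2642 = 0.02789 L.
At equivalence the base is fully converted to C6H5NH3+; total volume = 0.06768 L, so [C6H5NH3+] = 0.007369/0.06768 = 0.1089 M.
Ka(C6H5NH3+) = Kw/Kb = 1.0e-14 / 4.3 x 10^-10 = 2.33e-5.
[H^+] = sqrt(Ka x [C6H5NH3+]) = sqrt(2.33e-5 x 0.1089) = 0.00159 M.
pH = -log(0.00159) = 2.80.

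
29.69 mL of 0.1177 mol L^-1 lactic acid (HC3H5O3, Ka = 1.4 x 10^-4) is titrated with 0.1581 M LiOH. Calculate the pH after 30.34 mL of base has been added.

n(acid) = 0.1177 x 0.02969 = 0.003495 mol; n(LiOH) added = 0.1581 x 0.03034 = 0.004797 mol.
Base is in excess by 0.004797 - 0.003495 = 0.001302 mol in a total volume of 0.06003 L.
[OH^-] = 0.001302/0.06003 = 0.02169 M, so pOH = 1.66 and pH = 14.00 - 1.66 = 12.34.

12.34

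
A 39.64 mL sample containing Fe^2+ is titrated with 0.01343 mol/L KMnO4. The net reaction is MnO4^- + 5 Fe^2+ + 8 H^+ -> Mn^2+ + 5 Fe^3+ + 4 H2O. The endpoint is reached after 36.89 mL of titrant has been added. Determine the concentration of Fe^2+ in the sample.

n(KMnO4) = 0.01343 x 0.03689 = 0.0004954 mol.
From the balanced equation, 1 mol KMnO4 reacts with 5 mol Fe^2+, so n(Fe^2+) = 0.0004954 x 5/1 = 0.002477 mol.
[Fe^2+] = 0.002477 / 0.03964 L = 0.0625 M.

0.0625 M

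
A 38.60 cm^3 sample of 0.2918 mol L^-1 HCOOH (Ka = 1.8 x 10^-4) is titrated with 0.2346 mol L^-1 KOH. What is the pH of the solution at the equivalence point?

n(HCOOH) = 0.2918 x 0.03860 = 0.01126 mol; V(KOH) at equivalence = 0.01126/0.2346 = 0.04801 L.
At equivalence all the acid is converted to HCOO-; total volume = 0.03860 + 0.04801 = 0.08661 L, so [HCOO-] = 0.01126/0.08661 = 0.1300 M.
Kb = Kw/Ka = 1.0e-14 / 1.8 x 10^-4 = 5.56e-11.
[OH^-] = sqrt(Kb x [HCOO-]) = sqrt(5.56e-11 x 0.1300) = 2.69e-6 M.
pOH = 5.57, so pH = 14.00 - 5.57 = 8.43.

8.43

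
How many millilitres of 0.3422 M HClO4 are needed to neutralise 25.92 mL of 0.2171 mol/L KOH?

16.4 mL

n(KOH) = 0.2171 mol/L x 0.02592 L = 0.005627 mol.
At equivalence n(HClO4) = n(KOH) = 0.005627 mol.
V(HClO4) = 0.005627 / 0.3422 = 0.01644 L = 16.4 mL.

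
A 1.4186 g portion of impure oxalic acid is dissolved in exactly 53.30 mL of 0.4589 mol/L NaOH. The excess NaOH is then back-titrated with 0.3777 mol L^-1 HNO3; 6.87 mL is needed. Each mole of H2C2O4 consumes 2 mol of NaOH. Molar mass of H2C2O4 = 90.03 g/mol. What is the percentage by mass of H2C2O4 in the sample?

Total n(NaOH) added = 0.4589 x 0.05330 = 0.02446 mol.
n(HNO3) used = 0.3777 x 0.006870 = 0.002595 mol, which equals the excess n(NaOH).
So n(NaOH) consumed by the sample = 0.02446 - 0.002595 = 0.02186 mol.
n(H2C2O4) = 0.02186 / 2 = 0.01093 mol.
mass H2C2O4 = 0.01093 x 90.03 = 0.9842 g, so %H2C2O4 = 0.9842/1.4186 x 100 = 69.4%.

69.4%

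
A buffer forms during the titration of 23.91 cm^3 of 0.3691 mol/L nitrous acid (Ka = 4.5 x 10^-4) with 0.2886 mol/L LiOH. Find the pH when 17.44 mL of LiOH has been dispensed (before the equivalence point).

Initial n(HNO2) = 0.3691 x 0.02391 = 0.008825 mol.
n(LiOH) added = 0.2886 x 0.01744 = 0.005033 mol, converting that many moles of HNO2 to NO2-.
Remaining n(HNO2) = 0.003792 mol; n(NO2-) = 0.005033 mol.
By Henderson-Hasselbalch, pH = pKa + log([A^-]/[HA]) = 3.35 + log(0.005033/0.003792) = 3.35 + (+0.12) = 3.47.

3.47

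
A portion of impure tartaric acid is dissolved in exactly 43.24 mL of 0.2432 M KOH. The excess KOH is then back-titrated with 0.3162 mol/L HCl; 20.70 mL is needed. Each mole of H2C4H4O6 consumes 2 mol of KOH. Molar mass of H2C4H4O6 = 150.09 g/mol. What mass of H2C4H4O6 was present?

Total n(KOH) added = 0.2432 x 0.04324 = 0.01052 mol.
n(HCl) used = 0.3162 x 0.02070 = 0.006545 mol, which equals the excess n(KOH).
So n(KOH) consumed by the sample = 0.01052 - 0.006545 = 0.003971 mol.
n(H2C4H4O6) = 0.003971 / 2 = 0.001985 mol.
mass = 0.001985 mol x 150.09 g/mol = 0.298 g.

0.298 g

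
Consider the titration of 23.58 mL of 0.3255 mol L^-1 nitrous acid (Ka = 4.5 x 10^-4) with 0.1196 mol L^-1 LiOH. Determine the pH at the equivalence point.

8.14

n(HNO2) = 0.3255 x 0.02358 = 0.007675 mol; V(LiOH) at equivalence = 0.007675/0.1196 = 0.06417 L.
At equivalence all the acid is converted to NO2-; total volume = 0.02358 + 0.06417 = 0.08775 L, so [NO2-] = 0.007675/0.08775 = 0.08746 M.
Kb = Kw/Ka = 1.0e-14 / 4.5 x 10^-4 = 2.22e-11.
[OH^-] = sqrt(Kb x [NO2-]) = sqrt(2.22e-11 x 0.08746) = 1.39e-6 M.
pOH = 5.86, so pH = 14.00 - 5.86 = 8.14.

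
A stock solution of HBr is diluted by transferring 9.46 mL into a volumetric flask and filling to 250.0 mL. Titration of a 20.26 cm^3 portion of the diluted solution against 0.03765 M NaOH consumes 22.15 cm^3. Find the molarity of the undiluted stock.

n(NaOH) = 0.03765 x 0.02215 = 0.0008339 mol.
n(HBr) in the aliquot = 0.0008339 mol.
[diluted HBr] = 0.0008339 / 0.02026 = 0.04116 M.
Dilution factor = 250.0/9.460 = 26.43, so [stock] = 0.04116 x 26.43 = 1.09 M.

1.09 M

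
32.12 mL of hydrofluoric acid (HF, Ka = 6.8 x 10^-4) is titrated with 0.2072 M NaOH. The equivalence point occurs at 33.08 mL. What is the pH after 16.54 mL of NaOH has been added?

3.17

16.54 mL is exactly half the equivalence volume (33.08/2), i.e. the half-equivalence point.
There, n(HA) = n(A^-), so pH = pKa = -log(6.8 x 10^-4) = 3.17.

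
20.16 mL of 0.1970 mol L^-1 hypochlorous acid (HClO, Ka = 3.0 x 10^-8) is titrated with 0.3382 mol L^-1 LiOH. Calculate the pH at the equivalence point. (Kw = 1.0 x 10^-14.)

10.31

n(HClO) = 0.1970 x 0.02016 = 0.003972 mol; V(LiOH) at equivalence = 0.003972/0.3382 = 0.01174 L.
At equivalence all the acid is converted to ClO-; total volume = 0.02016 + 0.01174 = 0.03190 L, so [ClO-] = 0.003972/0.03190 = 0.1245 M.
Kb = Kw/Ka = 1.0e-14 / 3.0 x 10^-8 = 3.33e-7.
[OH^-] = sqrt(Kb x [ClO-]) = sqrt(3.33e-7 x 0.1245) = 0.000204 M.
pOH = 3.69, so pH = 14.00 - 3.69 = 10.31.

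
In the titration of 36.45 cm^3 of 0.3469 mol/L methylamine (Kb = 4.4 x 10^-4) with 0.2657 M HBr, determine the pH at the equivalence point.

5.73

n(CH3NH2) = 0.3469 x 0.03645 = 0.01264 mol; V(HBr) at equivalence = 0.01264/0.2657 = 0.04759 L.
At equivalence the base is fully converted to CH3NH3+; total volume = 0.08404 L, so [CH3NH3+] = 0.01264/0.08404 = 0.1505 M.
Ka(CH3NH3+) = Kw/Kb = 1.0e-14 / 4.4 x 10^-4 = 2.27e-11.
[H^+] = sqrt(Ka x [CH3NH3+]) = sqrt(2.27e-11 x 0.1505) = 1.85e-6 M.
pH = -log(1.85e-6) = 5.73.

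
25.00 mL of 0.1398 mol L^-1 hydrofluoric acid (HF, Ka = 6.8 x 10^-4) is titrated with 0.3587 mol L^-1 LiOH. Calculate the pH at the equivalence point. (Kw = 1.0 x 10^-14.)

n(HF) = 0.1398 x 0.02500 = 0.003495 mol; V(LiOH) at equivalence = 0.003495/0.3587 = 0.009744 L.
At equivalence all the acid is converted to F-; total volume = 0.02500 + 0.009744 = 0.03474 L, so [F-] = 0.003495/0.03474 = 0.1006 M.
Kb = Kw/Ka = 1.0e-14 / 6.8 x 10^-4 = 1.47e-11.
[OH^-] = sqrt(Kb x [F-]) = sqrt(1.47e-11 x 0.1006) = 1.22e-6 M.
pOH = 5.91, so pH = 14.00 - 5.91 = 8.09.

8.09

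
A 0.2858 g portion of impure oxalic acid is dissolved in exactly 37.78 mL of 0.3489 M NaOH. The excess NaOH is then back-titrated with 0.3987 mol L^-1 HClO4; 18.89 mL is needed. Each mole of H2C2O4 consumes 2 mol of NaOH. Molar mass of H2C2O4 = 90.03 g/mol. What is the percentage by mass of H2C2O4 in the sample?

Total n(NaOH) added = 0.3489 x 0.03778 = 0.01318 mol.
n(HClO4) used = 0.3987 x 0.01889 = 0.007531 mol, which equals the excess n(NaOH).
So n(NaOH) consumed by the sample = 0.01318 - 0.007531 = 0.005650 mol.
n(H2C2O4) = 0.005650 / 2 = 0.002825 mol.
mass H2C2O4 = 0.002825 x 90.03 = 0.2543 g, so %H2C2O4 = 0.2543/0.2858 x 100 = 89.0%.

89.0%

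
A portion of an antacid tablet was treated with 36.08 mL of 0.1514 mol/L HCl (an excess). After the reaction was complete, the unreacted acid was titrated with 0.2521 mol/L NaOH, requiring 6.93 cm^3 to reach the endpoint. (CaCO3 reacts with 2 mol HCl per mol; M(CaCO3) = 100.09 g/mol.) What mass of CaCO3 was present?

Total n(HCl) added = 0.1514 x 0.03608 = 0.005463 mol.
n(NaOH) used = 0.2521 x 0.006930 = 0.001747 mol, which equals the excess n(HCl).
So n(HCl) consumed by the sample = 0.005463 - 0.001747 = 0.003715 mol.
n(CaCO3) = 0.003715 / 2 = 0.001858 mol.
mass = 0.001858 mol x 100.09 g/mol = 0.186 g.

0.186 g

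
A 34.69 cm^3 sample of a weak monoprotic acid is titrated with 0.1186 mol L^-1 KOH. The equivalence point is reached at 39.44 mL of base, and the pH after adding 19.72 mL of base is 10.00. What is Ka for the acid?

19.72 mL is half of the equivalence volume, so this is the half-equivalence point where [HA] = [A^-].
At half-equivalence pH = pKa, so pKa = 10.00.
Ka = 10^(-10.00) = 1.0 x 10^-10.

1.0 x 10^-10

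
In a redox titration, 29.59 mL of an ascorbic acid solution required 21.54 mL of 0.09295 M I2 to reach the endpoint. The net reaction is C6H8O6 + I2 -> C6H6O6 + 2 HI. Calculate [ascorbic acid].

n(I2) = 0.09295 x 0.02154 = 0.002002 mol.
From the balanced equation, 1 mol I2 reacts with 1 mol ascorbic acid, so n(ascorbic acid) = 0.002002 x 1/1 = 0.002002 mol.
[ascorbic acid] = 0.002002 / 0.02959 L = 0.0677 M.

0.0677 M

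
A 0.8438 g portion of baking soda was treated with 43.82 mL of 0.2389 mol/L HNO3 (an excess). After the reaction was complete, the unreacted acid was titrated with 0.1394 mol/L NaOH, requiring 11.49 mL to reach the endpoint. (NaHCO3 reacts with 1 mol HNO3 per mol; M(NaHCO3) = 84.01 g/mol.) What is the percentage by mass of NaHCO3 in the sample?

88.3%

Total n(HNO3) added = 0.2389 x 0.04382 = 0.01047 mol.
n(NaOH) used = 0.1394 x 0.01149 = 0.001602 mol, which equals the excess n(HNO3).
So n(HNO3) consumed by the sample = 0.01047 - 0.001602 = 0.008867 mol.
n(NaHCO3) = 0.008867 / 1 = 0.008867 mol.
mass NaHCO3 = 0.008867 x 84.01 = 0.7449 g, so %NaHCO3 = 0.7449/0.8438 x 100 = 88.3%.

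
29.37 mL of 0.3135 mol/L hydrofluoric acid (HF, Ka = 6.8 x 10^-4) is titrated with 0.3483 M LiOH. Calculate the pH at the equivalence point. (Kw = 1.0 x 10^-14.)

n(HF) = 0.3135 x 0.02937 = 0.009207 mol; V(LiOH) at equivalence = 0.009207/0.3483 = 0.02644 L.
At equivalence all the acid is converted to F-; total volume = 0.02937 + 0.02644 = 0.05581 L, so [F-] = 0.009207/0.05581 = 0.1650 M.
Kb = Kw/Ka = 1.0e-14 / 6.8 x 10^-4 = 1.47e-11.
[OH^-] = sqrt(Kb x [F-]) = sqrt(1.47e-11 x 0.1650) = 1.56e-6 M.
pOH = 5.81, so pH = 14.00 - 5.81 = 8.19.

8.19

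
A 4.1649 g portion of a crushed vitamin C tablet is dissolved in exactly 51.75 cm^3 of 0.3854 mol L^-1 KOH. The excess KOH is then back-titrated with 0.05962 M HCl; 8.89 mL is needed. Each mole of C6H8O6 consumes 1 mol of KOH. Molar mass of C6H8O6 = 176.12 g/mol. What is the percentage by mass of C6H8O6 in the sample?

82.1%

Total n(KOH) added = 0.3854 x 0.05175 = 0.01994 mol.
n(HCl) used = 0.05962 x 0.008890 = 0.0005300 mol, which equals the excess n(KOH).
So n(KOH) consumed by the sample = 0.01994 - 0.0005300 = 0.01941 mol.
n(C6H8O6) = 0.01941 / 1 = 0.01941 mol.
mass C6H8O6 = 0.01941 x 176.12 = 3.419 g, so %C6H8O6 = 3.419/4.1649 x 100 = 82.1%.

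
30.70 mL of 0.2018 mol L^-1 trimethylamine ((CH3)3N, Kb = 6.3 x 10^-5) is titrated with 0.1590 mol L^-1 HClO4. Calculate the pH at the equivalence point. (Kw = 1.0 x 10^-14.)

n((CH3)3N) = 0.2018 x 0.03070 = 0.006195 mol; V(HClO4) at equivalence = 0.006195/0.1590 = 0.03896 L.
At equivalence the base is fully converted to (CH3)3NH+; total volume = 0.06966 L, so [(CH3)3NH+] = 0.006195/0.06966 = 0.08893 M.
Ka((CH3)3NH+) = Kw/Kb = 1.0e-14 / 6.3 x 10^-5 = 1.59e-10.
[H^+] = sqrt(Ka x [(CH3)3NH+]) = sqrt(1.59e-10 x 0.08893) = 3.76e-6 M.
pH = -log(3.76e-6) = 5.43.

5.43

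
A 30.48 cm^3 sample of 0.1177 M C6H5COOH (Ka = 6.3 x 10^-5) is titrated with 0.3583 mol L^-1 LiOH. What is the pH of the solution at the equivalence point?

n(C6H5COOH) = 0.1177 x 0.03048 = 0.003587 mol; V(LiOH) at equivalence = 0.003587/0.3583 = 0.01001 L.
At equivalence all the acid is converted to C6H5COO-; total volume = 0.03048 + 0.01001 = 0.04049 L, so [C6H5COO-] = 0.003587/0.04049 = 0.08860 M.
Kb = Kw/Ka = 1.0e-14 / 6.3 x 10^-5 = 1.59e-10.
[OH^-] = sqrt(Kb x [C6H5COO-]) = sqrt(1.59e-10 x 0.08860) = 3.75e-6 M.
pOH = 5.43, so pH = 14.00 - 5.43 = 8.57.

8.57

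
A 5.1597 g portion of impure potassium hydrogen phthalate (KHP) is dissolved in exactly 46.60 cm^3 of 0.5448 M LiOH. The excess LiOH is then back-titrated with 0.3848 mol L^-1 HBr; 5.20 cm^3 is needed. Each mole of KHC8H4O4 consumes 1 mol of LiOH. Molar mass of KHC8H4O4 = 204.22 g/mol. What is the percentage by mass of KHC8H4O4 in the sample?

92.6%

Total n(LiOH) added = 0.5448 x 0.04660 = 0.02539 mol.
n(HBr) used = 0.3848 x 0.005200 = 0.002001 mol, which equals the excess n(LiOH).
So n(LiOH) consumed by the sample = 0.02539 - 0.002001 = 0.02339 mol.
n(KHC8H4O4) = 0.02339 / 1 = 0.02339 mol.
mass KHC8H4O4 = 0.02339 x 204.22 = 4.776 g, so %KHC8H4O4 = 4.776/5.1597 x 100 = 92.6%.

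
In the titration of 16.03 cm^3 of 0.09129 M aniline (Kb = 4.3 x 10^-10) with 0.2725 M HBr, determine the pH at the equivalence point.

2.90

n(C6H5NH2) = 0.09129 x 0.01603 = 0.001463 mol; V(HBr) at equivalence = 0.001463/0.2725 = 0.005370 L.
At equivalence the base is fully converted to C6H5NH3+; total volume = 0.02140 L, so [C6H5NH3+] = 0.001463/0.02140 = 0.06838 M.
Ka(C6H5NH3+) = Kw/Kb = 1.0e-14 / 4.3 x 10^-10 = 2.33e-5.
[H^+] = sqrt(Ka x [C6H5NH3+]) = sqrt(2.33e-5 x 0.06838) = 0.00126 M.
pH = -log(0.00126) = 2.90.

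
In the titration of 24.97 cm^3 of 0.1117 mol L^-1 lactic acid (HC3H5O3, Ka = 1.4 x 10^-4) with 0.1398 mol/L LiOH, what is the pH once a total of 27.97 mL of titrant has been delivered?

n(acid) = 0.1117 x 0.02497 = 0.002789 mol; n(LiOH) added = 0.1398 x 0.02797 = 0.003910 mol.
Base is in excess by 0.003910 - 0.002789 = 0.001121 mol in a total volume of 0.05294 L.
[OH^-] = 0.001121/0.05294 = 0.02118 M, so pOH = 1.67 and pH = 14.00 - 1.67 = 12.33.

12.33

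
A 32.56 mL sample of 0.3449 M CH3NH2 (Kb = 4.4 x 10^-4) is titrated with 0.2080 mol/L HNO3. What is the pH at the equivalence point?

5.77

n(CH3NH2) = 0.3449 x 0.03256 = 0.01123 mol; V(HNO3) at equivalence = 0.01123/0.2080 = 0.05399 L.
At equivalence the base is fully converted to CH3NH3+; total volume = 0.08655 L, so [CH3NH3+] = 0.01123/0.08655 = 0.1298 M.
Ka(CH3NH3+) = Kw/Kb = 1.0e-14 / 4.4 x 10^-4 = 2.27e-11.
[H^+] = sqrt(Ka x [CH3NH3+]) = sqrt(2.27e-11 x 0.1298) = 1.72e-6 M.
pH = -log(1.72e-6) = 5.77.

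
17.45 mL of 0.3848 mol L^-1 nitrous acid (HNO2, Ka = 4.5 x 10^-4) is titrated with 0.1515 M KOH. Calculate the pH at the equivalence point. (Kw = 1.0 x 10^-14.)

n(HNO2) = 0.3848 x 0.01745 = 0.006715 mol; V(KOH) at equivalence = 0.006715/0.1515 = 0.04432 L.
At equivalence all the acid is converted to NO2-; total volume = 0.01745 + 0.04432 = 0.06177 L, so [NO2-] = 0.006715/0.06177 = 0.1087 M.
Kb = Kw/Ka = 1.0e-14 / 4.5 x 10^-4 = 2.22e-11.
[OH^-] = sqrt(Kb x [NO2-]) = sqrt(2.22e-11 x 0.1087) = 1.55e-6 M.
pOH = 5.81, so pH = 14.00 - 5.81 = 8.19.

8.19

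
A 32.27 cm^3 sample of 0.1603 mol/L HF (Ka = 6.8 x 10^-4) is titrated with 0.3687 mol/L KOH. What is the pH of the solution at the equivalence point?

8.11

n(HF) = 0.1603 x 0.03227 = 0.005173 mol; V(KOH) at equivalence = 0.005173/0.3687 = 0.01403 L.
At equivalence all the acid is converted to F-; total volume = 0.03227 + 0.01403 = 0.04630 L, so [F-] = 0.005173/0.04630 = 0.1117 M.
Kb = Kw/Ka = 1.0e-14 / 6.8 x 10^-4 = 1.47e-11.
[OH^-] = sqrt(Kb x [F-]) = sqrt(1.47e-11 x 0.1117) = 1.28e-6 M.
pOH = 5.89, so pH = 14.00 - 5.89 = 8.11.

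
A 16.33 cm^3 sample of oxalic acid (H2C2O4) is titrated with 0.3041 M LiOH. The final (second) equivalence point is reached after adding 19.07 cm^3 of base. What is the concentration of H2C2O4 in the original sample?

0.178 M

n(LiOH) = 0.3041 x 0.01907 = 0.005799 mol.
At the final (second) equivalence point, 2 mol OH^- react per mol H2C2O4, so n(H2C2O4) = 0.005799 / 2 = 0.002900 mol.
[H2C2O4] = 0.002900 / 0.01633 L = 0.178 M.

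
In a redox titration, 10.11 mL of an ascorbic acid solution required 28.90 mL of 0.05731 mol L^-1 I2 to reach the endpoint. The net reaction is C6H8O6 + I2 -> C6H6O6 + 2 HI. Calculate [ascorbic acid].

n(I2) = 0.05731 x 0.02890 = 0.001656 mol.
From the balanced equation, 1 mol I2 reacts with 1 mol ascorbic acid, so n(ascorbic acid) = 0.001656 x 1/1 = 0.001656 mol.
[ascorbic acid] = 0.001656 / 0.01011 L = 0.164 M.

0.164 M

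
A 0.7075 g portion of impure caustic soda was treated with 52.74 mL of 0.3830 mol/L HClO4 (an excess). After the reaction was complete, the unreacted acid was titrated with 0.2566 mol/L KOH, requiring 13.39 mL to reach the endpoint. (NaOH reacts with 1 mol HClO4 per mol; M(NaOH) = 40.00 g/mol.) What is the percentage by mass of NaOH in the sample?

94.8%

Total n(HClO4) added = 0.3830 x 0.05274 = 0.02020 mol.
n(KOH) used = 0.2566 x 0.01339 = 0.003436 mol, which equals the excess n(HClO4).
So n(HClO4) consumed by the sample = 0.02020 - 0.003436 = 0.01676 mol.
n(NaOH) = 0.01676 / 1 = 0.01676 mol.
mass NaOH = 0.01676 x 40.00 = 0.6705 g, so %NaOH = 0.6705/0.7075 x 100 = 94.8%.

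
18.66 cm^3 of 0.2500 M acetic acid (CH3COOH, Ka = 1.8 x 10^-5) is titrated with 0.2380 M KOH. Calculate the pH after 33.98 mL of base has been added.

n(acid) = 0.2500 x 0.01866 = 0.004665 mol; n(KOH) added = 0.2380 x 0.03398 = 0.008087 mol.
Base is in excess by 0.008087 - 0.004665 = 0.003422 mol in a total volume of 0.05264 L.
[OH^-] = 0.003422/0.05264 = 0.06501 M, so pOH = 1.19 and pH = 14.00 - 1.19 = 12.81.

12.81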